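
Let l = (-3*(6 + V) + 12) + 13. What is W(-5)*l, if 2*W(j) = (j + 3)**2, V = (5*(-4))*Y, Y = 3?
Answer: 374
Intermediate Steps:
V = -60 (V = (5*(-4))*3 = -20*3 = -60)
W(j) = (3 + j)**2/2 (W(j) = (j + 3)**2/2 = (3 + j)**2/2)
l = 187 (l = (-3*(6 - 60) + 12) + 13 = (-3*(-54) + 12) + 13 = (162 + 12) + 13 = 174 + 13 = 187)
W(-5)*l = ((3 - 5)**2/2)*187 = ((1/2)*(-2)**2)*187 = ((1/2)*4)*187 = 2*187 = 374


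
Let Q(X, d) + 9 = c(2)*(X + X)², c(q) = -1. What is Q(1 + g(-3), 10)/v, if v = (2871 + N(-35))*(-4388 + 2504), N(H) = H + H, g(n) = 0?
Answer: 13/5277084 ≈ 2.4635e-6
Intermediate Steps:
N(H) = 2*H
Q(X, d) = -9 - 4*X² (Q(X, d) = -9 - (X + X)² = -9 - (2*X)² = -9 - 4*X²)
v = -5277084 (v = (2871 + 2*(-35))*(-4388 + 2504) = (2871 - 70)*(-1884) = 2801*(-1884) = -5277084)
Q(1 + g(-3), 10)/v = (-9 - 4*(1 + 0)²)/(-5277084) = (-9 - 4*1²)*(-1/5277084) = (-9 - 4*1)*(-1/5277084) = (-9 - 4)*(-1/5277084) = -13*(-1/5277084) = 13/5277084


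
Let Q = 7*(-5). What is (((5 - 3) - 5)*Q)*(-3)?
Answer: -315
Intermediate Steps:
Q = -35
(((5 - 3) - 5)*Q)*(-3) = (((5 - 3) - 5)*(-35))*(-3) = ((2 - 5)*(-35))*(-3) = -3*(-35)*(-3) = 105*(-3) = -315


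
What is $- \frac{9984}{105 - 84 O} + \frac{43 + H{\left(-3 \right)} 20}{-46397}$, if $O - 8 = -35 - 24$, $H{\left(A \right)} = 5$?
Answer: $- \frac{11893725}{5221447} \approx -2.2779$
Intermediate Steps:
$O = -51$ ($O = 8 - 59 = -51$)
$- \frac{9984}{105 - 84 O} + \frac{43 + H{\left(-3 \right)} 20}{-46397} = - \frac{9984}{105 - -4284} + \frac{43 + 5 \cdot 20}{-46397} = - \frac{9984}{105 + 4284} + \left(43 + 100\right) \left(- \frac{1}{46397}\right) = - \frac{9984}{4389} + 143 \left(- \frac{1}{46397}\right) = \left(-9984\right) \frac{1}{4389} - \frac{11}{3569} = - \frac{3328}{1463} - \frac{11}{3569} = - \frac{11893725}{5221447}$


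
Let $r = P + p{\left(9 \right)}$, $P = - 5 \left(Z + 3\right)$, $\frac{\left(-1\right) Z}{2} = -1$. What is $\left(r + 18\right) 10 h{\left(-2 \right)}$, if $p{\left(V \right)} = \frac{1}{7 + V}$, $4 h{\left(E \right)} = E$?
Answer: $\frac{555}{16} \approx 34.688$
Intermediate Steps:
$Z = 2$ ($Z = \left(-2\right) \left(-1\right) = 2$)
$h{\left(E \right)} = \frac{E}{4}$
$P = -25$ ($P = - 5 \left(2 + 3\right) = \left(-5\right) 5 = -25$)
$r = - \frac{399}{16}$ ($r = -25 + \frac{1}{7 + 9} = -25 + \frac{1}{16} = - \frac{399}{16} \approx -24.938$)
$\left(r + 18\right) 10 h{\left(-2 \right)} = \left(- \frac{399}{16} + 18\right) 10 \cdot \frac{1}{4} \left(-2\right) = - \frac{111 \cdot 10 \left(- \frac{1}{2}\right)}{16} = \left(- \frac{111}{16}\right) \left(-5\right) = \frac{555}{16}$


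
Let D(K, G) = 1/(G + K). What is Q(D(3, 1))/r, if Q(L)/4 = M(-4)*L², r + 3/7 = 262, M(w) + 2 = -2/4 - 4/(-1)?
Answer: 21/14648 ≈ 0.0014336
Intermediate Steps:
M(w) = 3/2 (M(w) = -2 + (-2/4 - 4/(-1)) = -2 + (-2*¼ - 4*(-1)) = -2 + (-½ + 4) = -2 + 7/2 = 3/2)
r = 1831/7 (r = -3/7 + 262 = 1831/7 ≈ 261.57)
Q(L) = 6*L² (Q(L) = 4*(3*L²/2) = 6*L²)
Q(D(3, 1))/r = (6*(1/(1 + 3))²)/(1831/7) = (6*(1/4)²)*(7/1831) = (6*(¼)²)*(7/1831) = (6*(1/16))*(7/1831) = (3/8)*(7/1831) = 21/14648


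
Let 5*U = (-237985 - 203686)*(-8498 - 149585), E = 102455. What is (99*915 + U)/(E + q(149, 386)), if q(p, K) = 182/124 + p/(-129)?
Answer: 558429394684764/4097187955 ≈ 1.3630e+5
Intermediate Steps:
q(p, K) = 91/62 - p/129 (q(p, K) = 182*(1/124) + p*(-1/129) = 91/62 - p/129)
U = 69820676693/5 (U = ((-237985 - 203686)*(-8498 - 149585))/5 = (-441671*(-158083))/5 = (1/5)*69820676693 = 69820676693/5 ≈ 1.3964e+10)
(99*915 + U)/(E + q(149, 386)) = (99*915 + 69820676693/5)/(102455 + (91/62 - 1/129*149)) = (90585 + 69820676693/5)/(102455 + (91/62 - 149/129)) = 69821129618/(5*(102455 + 2501/7998)) = 69821129618/(5*(819437591/7998)) = (69821129618/5)*(7998/819437591) = 558429394684764/4097187955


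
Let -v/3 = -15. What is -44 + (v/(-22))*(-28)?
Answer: 146/11 ≈ 13.273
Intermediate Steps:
v = 45 (v = -3*(-15) = 45)
-44 + (v/(-22))*(-28) = -44 + (45/(-22))*(-28) = -44 + (45*(-1/22))*(-28) = -44 - 45/22*(-28) = -44 + 630/11 = 146/11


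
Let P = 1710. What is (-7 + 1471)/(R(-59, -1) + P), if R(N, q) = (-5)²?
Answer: 1464/1735 ≈ 0.84380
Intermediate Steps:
R(N, q) = 25
(-7 + 1471)/(R(-59, -1) + P) = (-7 + 1471)/(25 + 1710) = 1464/1735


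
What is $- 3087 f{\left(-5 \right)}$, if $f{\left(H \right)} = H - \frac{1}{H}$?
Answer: $\frac{74088}{5} \approx 14818.0$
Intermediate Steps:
$- 3087 f{\left(-5 \right)} = - 3087 \left(-5 - \frac{1}{-5}\right) = - 3087 \left(-5 - - \frac{1}{5}\right) = - 3087 \left(-5 + \frac{1}{5}\right) = \left(-3087\right) \left(- \frac{24}{5}\right) = \frac{74088}{5}$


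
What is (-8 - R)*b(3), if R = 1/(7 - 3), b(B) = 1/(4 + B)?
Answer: -33/28 ≈ -1.1786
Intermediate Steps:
R = ¼ (R = 1/4 = ¼ ≈ 0.25000)
(-8 - R)*b(3) = (-8 - 1*¼)/(4 + 3) = (-8 - ¼)/7 = -33/4*⅐ = -33/28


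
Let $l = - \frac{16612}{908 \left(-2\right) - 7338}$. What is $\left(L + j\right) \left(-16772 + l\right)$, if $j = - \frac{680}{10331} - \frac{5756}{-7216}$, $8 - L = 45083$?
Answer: $\frac{32240098216097118559}{42651058274} \approx 7.559 \cdot 10^{8}$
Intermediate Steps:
$L = -45075$ ($L = 8 - 45083 = -45075$)
$j = \frac{13639589}{18637124}$ ($j = \left(-680\right) \frac{1}{10331} - - \frac{1439}{1804} = - \frac{680}{10331} + \frac{1439}{1804} = \frac{13639589}{18637124} \approx 0.73185$)
$l = \frac{8306}{4577}$ ($l = - \frac{16612}{-1816 - 7338} = - \frac{16612}{-9154} = \left(-16612\right) \left(- \frac{1}{9154}\right) = \frac{8306}{4577} \approx 1.8147$)
$\left(L + j\right) \left(-16772 + l\right) = \left(-45075 + \frac{13639589}{18637124}\right) \left(-16772 + \frac{8306}{4577}\right) = \left(- \frac{840054724711}{18637124}\right) \left(- \frac{76757138}{4577}\right) = \frac{32240098216097118559}{42651058274}$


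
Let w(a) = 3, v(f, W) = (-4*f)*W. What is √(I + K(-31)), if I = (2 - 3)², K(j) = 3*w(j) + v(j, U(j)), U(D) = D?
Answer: 3*I*√426 ≈ 61.919*I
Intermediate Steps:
v(f, W) = -4*W*f
K(j) = 9 - 4*j² (K(j) = 3*3 - 4*j*j = 9 - 4*j²)
I = 1 (I = (-1)² = 1)
√(I + K(-31)) = √(1 + (9 - 4*(-31)²)) = √(1 + (9 - 4*961)) = √(1 + (9 - 3844)) = √(1 - 3835) = √(-3834) = 3*I*√426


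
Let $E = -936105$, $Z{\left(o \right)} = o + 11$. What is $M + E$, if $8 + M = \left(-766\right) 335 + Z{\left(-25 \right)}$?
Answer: $-1192737$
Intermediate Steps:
$Z{\left(o \right)} = 11 + o$
$M = -256632$ ($M = -8 + \left(\left(-766\right) 335 + \left(11 - 25\right)\right) = -8 - 256624 = -256632$)
$M + E = -256632 - 936105 = -1192737$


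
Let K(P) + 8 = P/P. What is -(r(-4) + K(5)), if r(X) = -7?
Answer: 14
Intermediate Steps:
K(P) = -7 (K(P) = -8 + P/P = -8 + 1 = -7)
-(r(-4) + K(5)) = -(-7 - 7) = -1*(-14) = 14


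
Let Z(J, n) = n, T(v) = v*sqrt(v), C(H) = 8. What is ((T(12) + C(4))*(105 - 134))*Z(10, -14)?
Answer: 3248 + 9744*sqrt(3) ≈ 20125.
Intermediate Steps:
T(v) = v**(3/2)
((T(12) + C(4))*(105 - 134))*Z(10, -14) = ((12**(3/2) + 8)*(105 - 134))*(-14) = ((24*sqrt(3) + 8)*(-29))*(-14) = ((8 + 24*sqrt(3))*(-29))*(-14) = (-232 - 696*sqrt(3))*(-14) = 3248 + 9744*sqrt(3)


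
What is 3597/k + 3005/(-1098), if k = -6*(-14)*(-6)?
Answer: -303557/30744 ≈ -9.8737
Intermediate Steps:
k = -504 (k = 84*(-6) = -504)
3597/k + 3005/(-1098) = 3597/(-504) + 3005/(-1098) = 3597*(-1/504) + 3005*(-1/1098) = -1199/168 - 3005/1098 = -303557/30744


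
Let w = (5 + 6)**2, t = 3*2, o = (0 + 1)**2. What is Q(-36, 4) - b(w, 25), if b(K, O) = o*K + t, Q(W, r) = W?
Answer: -163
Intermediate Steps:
o = 1 (o = 1**2 = 1)
t = 6
w = 121 (w = 11**2 = 121)
b(K, O) = 6 + K (b(K, O) = 1*K + 6 = K + 6 = 6 + K)
Q(-36, 4) - b(w, 25) = -36 - (6 + 121) = -36 - 1*127 = -36 - 127 = -163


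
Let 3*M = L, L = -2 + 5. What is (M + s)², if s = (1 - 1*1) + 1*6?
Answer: 49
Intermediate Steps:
L = 3
M = 1 (M = (⅓)*3 = 1)
s = 6 (s = (1 - 1) + 6 = 0 + 6 = 6)
(M + s)² = (1 + 6)² = 7² = 49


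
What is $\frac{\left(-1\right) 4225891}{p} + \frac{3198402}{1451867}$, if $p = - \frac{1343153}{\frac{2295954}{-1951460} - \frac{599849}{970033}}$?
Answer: $- \frac{6357209147683697970829927}{1845731344964287625147590} \approx -3.4443$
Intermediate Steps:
$p = \frac{1271281284693630770}{1698866238011}$ ($p = - \frac{1343153}{2295954 \left(- \frac{1}{1951460}\right) - \frac{599849}{970033}} = - \frac{1343153}{- \frac{1147977}{975730} - \frac{599849}{970033}} = - \frac{1343153}{- \frac{1698866238011}{946490299090}} = \left(-1343153\right) \left(- \frac{946490299090}{1698866238011}\right) = \frac{1271281284693630770}{1698866238011} \approx 7.4831 \cdot 10^{5}$)
$\frac{\left(-1\right) 4225891}{p} + \frac{3198402}{1451867} = \frac{\left(-1\right) 4225891}{\frac{1271281284693630770}{1698866238011}} + \frac{3198402}{1451867} = \left(-4225891\right) \frac{1698866238011}{1271281284693630770} + 3198402 \cdot \frac{1}{1451867} = - \frac{7179223545414542801}{1271281284693630770} + \frac{3198402}{1451867} = - \frac{6357209147683697970829927}{1845731344964287625147590}$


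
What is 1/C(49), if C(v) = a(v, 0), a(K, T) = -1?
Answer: -1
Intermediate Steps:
C(v) = -1
1/C(49) = 1/(-1) = -1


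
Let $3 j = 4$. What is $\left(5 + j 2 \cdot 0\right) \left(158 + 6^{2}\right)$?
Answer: $970$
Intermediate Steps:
$j = \frac{4}{3}$ ($j = \frac{1}{3} \cdot 4 = \frac{4}{3} \approx 1.3333$)
$\left(5 + j 2 \cdot 0\right) \left(158 + 6^{2}\right) = \left(5 + \frac{4}{3} \cdot 2 \cdot 0\right) \left(158 + 6^{2}\right) = \left(5 + \frac{8}{3} \cdot 0\right) \left(158 + 36\right) = \left(5 + 0\right) 194 = 5 \cdot 194 = 970$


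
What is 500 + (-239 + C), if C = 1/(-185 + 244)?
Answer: 15400/59 ≈ 261.02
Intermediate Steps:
C = 1/59 ≈ 0.016949
500 + (-239 + C) = 500 + (-239 + 1/59) = 500 - 14100/59 = 15400/59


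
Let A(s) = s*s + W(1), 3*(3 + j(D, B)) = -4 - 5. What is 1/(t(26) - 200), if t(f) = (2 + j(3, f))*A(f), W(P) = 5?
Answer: -1/2924 ≈ -0.00034200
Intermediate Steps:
j(D, B) = -6 (j(D, B) = -3 + (-4 - 5)/3 = -3 + (⅓)*(-9) = -3 - 3 = -6)
A(s) = 5 + s² (A(s) = s*s + 5 = s² + 5 = 5 + s²)
t(f) = -20 - 4*f² (t(f) = (2 - 6)*(5 + f²) = -4*(5 + f²) = -20 - 4*f²)
1/(t(26) - 200) = 1/((-20 - 4*26²) - 200) = 1/((-20 - 4*676) - 200) = 1/((-20 - 2704) - 200) = 1/(-2724 - 200) = 1/(-2924) = -1/2924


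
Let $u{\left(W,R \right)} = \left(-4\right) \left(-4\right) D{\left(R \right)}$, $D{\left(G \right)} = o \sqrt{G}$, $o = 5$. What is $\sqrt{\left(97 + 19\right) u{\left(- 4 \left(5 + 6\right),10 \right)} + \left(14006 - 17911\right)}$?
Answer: $\sqrt{-3905 + 9280 \sqrt{10}} \approx 159.5$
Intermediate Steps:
$D{\left(G \right)} = 5 \sqrt{G}$
$u{\left(W,R \right)} = 80 \sqrt{R}$ ($u{\left(W,R \right)} = \left(-4\right) \left(-4\right) 5 \sqrt{R} = 16 \cdot 5 \sqrt{R} = 80 \sqrt{R}$)
$\sqrt{\left(97 + 19\right) u{\left(- 4 \left(5 + 6\right),10 \right)} + \left(14006 - 17911\right)} = \sqrt{\left(97 + 19\right) 80 \sqrt{10} + \left(14006 - 17911\right)} = \sqrt{116 \cdot 80 \sqrt{10} - 3905} = \sqrt{9280 \sqrt{10} - 3905} = \sqrt{-3905 + 9280 \sqrt{10}}$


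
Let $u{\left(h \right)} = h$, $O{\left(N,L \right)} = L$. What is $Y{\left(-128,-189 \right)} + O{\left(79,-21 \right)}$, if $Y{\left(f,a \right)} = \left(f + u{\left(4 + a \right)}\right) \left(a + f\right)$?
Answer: $99200$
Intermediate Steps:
$Y{\left(f,a \right)} = \left(a + f\right) \left(4 + a + f\right)$ ($Y{\left(f,a \right)} = \left(f + \left(4 + a\right)\right) \left(a + f\right) = \left(4 + a + f\right) \left(a + f\right) = \left(a + f\right) \left(4 + a + f\right)$)
$Y{\left(-128,-189 \right)} + O{\left(79,-21 \right)} = \left(\left(-128\right)^{2} - -24192 - 189 \left(4 - 189\right) - 128 \left(4 - 189\right)\right) - 21 = \left(16384 + 24192 - -34965 - -23680\right) - 21 = \left(16384 + 24192 + 34965 + 23680\right) - 21 = 99221 - 21 = 99200$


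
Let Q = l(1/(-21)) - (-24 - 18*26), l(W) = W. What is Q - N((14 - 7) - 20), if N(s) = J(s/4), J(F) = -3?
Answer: 10394/21 ≈ 494.95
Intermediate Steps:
N(s) = -3
Q = 10331/21 (Q = 1/(-21) - (-24 - 18*26) = -1/21 - (-24 - 468) = -1/21 - 1*(-492) = -1/21 + 492 = 10331/21 ≈ 491.95)
Q - N((14 - 7) - 20) = 10331/21 - 1*(-3) = 10331/21 + 3 = 10394/21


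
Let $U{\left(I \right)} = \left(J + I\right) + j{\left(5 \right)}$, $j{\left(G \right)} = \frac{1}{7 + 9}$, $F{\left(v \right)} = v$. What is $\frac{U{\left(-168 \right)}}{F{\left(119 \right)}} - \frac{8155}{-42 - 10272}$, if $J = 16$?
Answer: $- \frac{280771}{577584} \approx -0.48611$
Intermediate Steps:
$j{\left(G \right)} = \frac{1}{16}$
$U{\left(I \right)} = \frac{257}{16} + I$ ($U{\left(I \right)} = \left(16 + I\right) + \frac{1}{16} = \frac{257}{16} + I$)
$\frac{U{\left(-168 \right)}}{F{\left(119 \right)}} - \frac{8155}{-42 - 10272} = \frac{\frac{257}{16} - 168}{119} - \frac{8155}{-42 - 10272} = \left(- \frac{2431}{16}\right) \frac{1}{119} - \frac{8155}{-42 - 10272} = - \frac{143}{112} - \frac{8155}{-10314} = - \frac{143}{112} - - \frac{8155}{10314} = - \frac{143}{112} + \frac{8155}{10314} = - \frac{280771}{577584}$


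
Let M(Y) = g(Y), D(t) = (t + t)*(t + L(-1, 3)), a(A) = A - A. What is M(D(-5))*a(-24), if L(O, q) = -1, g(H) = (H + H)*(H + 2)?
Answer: 0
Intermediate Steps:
g(H) = 2*H*(2 + H) (g(H) = (2*H)*(2 + H) = 2*H*(2 + H))
a(A) = 0
D(t) = 2*t*(-1 + t) (D(t) = (t + t)*(t - 1) = (2*t)*(-1 + t) = 2*t*(-1 + t))
M(Y) = 2*Y*(2 + Y)
M(D(-5))*a(-24) = (2*(2*(-5)*(-1 - 5))*(2 + 2*(-5)*(-1 - 5)))*0 = (2*(2*(-5)*(-6))*(2 + 2*(-5)*(-6)))*0 = (2*60*(2 + 60))*0 = (2*60*62)*0 = 7440*0 = 0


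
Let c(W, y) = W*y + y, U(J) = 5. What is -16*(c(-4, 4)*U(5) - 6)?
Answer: 1056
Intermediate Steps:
c(W, y) = y + W*y
-16*(c(-4, 4)*U(5) - 6) = -16*((4*(1 - 4))*5 - 6) = -16*((4*(-3))*5 - 6) = -16*(-12*5 - 6) = -16*(-60 - 6) = -16*(-66) = 1056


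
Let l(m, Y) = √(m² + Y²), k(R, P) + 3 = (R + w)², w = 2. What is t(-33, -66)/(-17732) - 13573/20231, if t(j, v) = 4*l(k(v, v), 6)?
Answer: -13573/20231 - √16752685/4433 ≈ -1.5942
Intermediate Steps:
k(R, P) = -3 + (2 + R)² (k(R, P) = -3 + (R + 2)² = -3 + (2 + R)²)
l(m, Y) = √(Y² + m²)
t(j, v) = 4*√(36 + (-3 + (2 + v)²)²) (t(j, v) = 4*√(6² + (-3 + (2 + v)²)²) = 4*√(36 + (-3 + (2 + v)²)²))
t(-33, -66)/(-17732) - 13573/20231 = (4*√(36 + (-3 + (2 - 66)²)²))/(-17732) - 13573/20231 = (4*√(36 + (-3 + (-64)²)²))*(-1/17732) - 13573*1/20231 = (4*√(36 + (-3 + 4096)²))*(-1/17732) - 13573/20231 = (4*√(36 + 4093²))*(-1/17732) - 13573/20231 = (4*√(36 + 16752649))*(-1/17732) - 13573/20231 = (4*√16752685)*(-1/17732) - 13573/20231 = -√16752685/4433 - 13573/20231 = -13573/20231 - √16752685/4433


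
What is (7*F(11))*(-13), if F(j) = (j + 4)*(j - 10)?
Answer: -1365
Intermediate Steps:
F(j) = (-10 + j)*(4 + j) (F(j) = (4 + j)*(-10 + j) = (-10 + j)*(4 + j))
(7*F(11))*(-13) = (7*(-40 + 11² - 6*11))*(-13) = (7*(-40 + 121 - 66))*(-13) = (7*15)*(-13) = 105*(-13) = -1365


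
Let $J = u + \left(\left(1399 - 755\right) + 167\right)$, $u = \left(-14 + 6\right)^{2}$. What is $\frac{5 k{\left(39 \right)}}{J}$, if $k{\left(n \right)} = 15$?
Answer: $\frac{3}{35} \approx 0.085714$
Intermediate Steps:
$u = 64$ ($u = \left(-8\right)^{2} = 64$)
$J = 875$ ($J = 64 + \left(\left(1399 - 755\right) + 167\right) = 64 + \left(644 + 167\right) = 64 + 811 = 875$)
$\frac{5 k{\left(39 \right)}}{J} = \frac{5 \cdot 15}{875} = 75 \cdot \frac{1}{875} = \frac{3}{35}$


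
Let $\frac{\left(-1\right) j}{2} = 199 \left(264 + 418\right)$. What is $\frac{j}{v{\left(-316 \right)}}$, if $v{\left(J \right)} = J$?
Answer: $\frac{67859}{79} \approx 858.97$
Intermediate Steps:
$j = -271436$ ($j = - 2 \cdot 199 \left(264 + 418\right) = - 2 \cdot 199 \cdot 682 = \left(-2\right) 135718 = -271436$)
$\frac{j}{v{\left(-316 \right)}} = - \frac{271436}{-316} = \left(-271436\right) \left(- \frac{1}{316}\right) = \frac{67859}{79}$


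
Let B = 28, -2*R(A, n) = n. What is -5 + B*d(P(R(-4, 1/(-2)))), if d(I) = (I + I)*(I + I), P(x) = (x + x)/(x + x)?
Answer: 107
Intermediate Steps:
R(A, n) = -n/2
P(x) = 1 (P(x) = (2*x)/((2*x)) = (2*x)*(1/(2*x)) = 1)
d(I) = 4*I² (d(I) = (2*I)*(2*I) = 4*I²)
-5 + B*d(P(R(-4, 1/(-2)))) = -5 + 28*(4*1²) = -5 + 28*(4*1) = -5 + 28*4 = -5 + 112 = 107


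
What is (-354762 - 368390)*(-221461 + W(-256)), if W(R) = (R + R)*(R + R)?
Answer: -29419992816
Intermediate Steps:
W(R) = 4*R² (W(R) = (2*R)*(2*R) = 4*R²)
(-354762 - 368390)*(-221461 + W(-256)) = (-354762 - 368390)*(-221461 + 4*(-256)²) = -723152*(-221461 + 4*65536) = -723152*(-221461 + 262144) = -723152*40683 = -29419992816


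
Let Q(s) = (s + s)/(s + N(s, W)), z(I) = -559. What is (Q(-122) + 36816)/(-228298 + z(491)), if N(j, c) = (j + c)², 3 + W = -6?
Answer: -627307580/3899494423 ≈ -0.16087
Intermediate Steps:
W = -9 (W = -3 - 6 = -9)
N(j, c) = (c + j)²
Q(s) = 2*s/(s + (-9 + s)²) (Q(s) = (s + s)/(s + (-9 + s)²) = (2*s)/(s + (-9 + s)²) = 2*s/(s + (-9 + s)²))
(Q(-122) + 36816)/(-228298 + z(491)) = (2*(-122)/(-122 + (-9 - 122)²) + 36816)/(-228298 - 559) = (2*(-122)/(-122 + (-131)²) + 36816)/(-228857) = (2*(-122)/(-122 + 17161) + 36816)*(-1/228857) = (2*(-122)/17039 + 36816)*(-1/228857) = (2*(-122)*(1/17039) + 36816)*(-1/228857) = (-244/17039 + 36816)*(-1/228857) = (627307580/17039)*(-1/228857) = -627307580/3899494423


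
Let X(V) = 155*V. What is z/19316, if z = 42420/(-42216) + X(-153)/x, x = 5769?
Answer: -1048715/3959846728 ≈ -0.00026484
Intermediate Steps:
z = -11535865/2255038 (z = 42420/(-42216) + (155*(-153))/5769 = 42420*(-1/42216) - 23715*1/5769 = -3535/3518 - 2635/641 = -11535865/2255038 ≈ -5.1156)
z/19316 = -11535865/2255038/19316 = -11535865/2255038*1/19316 = -1048715/3959846728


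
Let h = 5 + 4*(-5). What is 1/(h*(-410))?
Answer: 1/6150 ≈ 0.00016260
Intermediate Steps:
h = -15 (h = 5 - 20 = -15)
1/(h*(-410)) = 1/(-15*(-410)) = 1/6150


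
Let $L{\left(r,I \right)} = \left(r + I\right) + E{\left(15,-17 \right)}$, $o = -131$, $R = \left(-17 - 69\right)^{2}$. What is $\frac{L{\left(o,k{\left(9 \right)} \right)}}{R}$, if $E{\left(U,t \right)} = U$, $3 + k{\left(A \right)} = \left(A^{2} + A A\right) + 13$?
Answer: $\frac{14}{1849} \approx 0.0075717$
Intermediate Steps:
$R = 7396$ ($R = \left(-86\right)^{2} = 7396$)
$k{\left(A \right)} = 10 + 2 A^{2}$ ($k{\left(A \right)} = -3 + \left(\left(A^{2} + A A\right) + 13\right) = -3 + \left(\left(A^{2} + A^{2}\right) + 13\right) = -3 + \left(2 A^{2} + 13\right) = -3 + \left(13 + 2 A^{2}\right) = 10 + 2 A^{2}$)
$L{\left(r,I \right)} = 15 + I + r$ ($L{\left(r,I \right)} = \left(r + I\right) + 15 = \left(I + r\right) + 15 = 15 + I + r$)
$\frac{L{\left(o,k{\left(9 \right)} \right)}}{R} = \frac{15 + \left(10 + 2 \cdot 9^{2}\right) - 131}{7396} = \left(15 + \left(10 + 2 \cdot 81\right) - 131\right) \frac{1}{7396} = \left(15 + \left(10 + 162\right) - 131\right) \frac{1}{7396} = \left(15 + 172 - 131\right) \frac{1}{7396} = 56 \cdot \frac{1}{7396} = \frac{14}{1849}$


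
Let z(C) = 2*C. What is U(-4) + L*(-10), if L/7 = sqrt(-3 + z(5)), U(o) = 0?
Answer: -70*sqrt(7) ≈ -185.20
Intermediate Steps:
L = 7*sqrt(7) (L = 7*sqrt(-3 + 2*5) = 7*sqrt(-3 + 10) = 7*sqrt(7) ≈ 18.520)
U(-4) + L*(-10) = 0 + (7*sqrt(7))*(-10) = 0 - 70*sqrt(7) = -70*sqrt(7)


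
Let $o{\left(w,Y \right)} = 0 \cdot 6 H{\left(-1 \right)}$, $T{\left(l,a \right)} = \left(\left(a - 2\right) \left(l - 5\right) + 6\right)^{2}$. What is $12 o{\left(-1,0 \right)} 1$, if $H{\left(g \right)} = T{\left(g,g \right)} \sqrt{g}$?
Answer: $0$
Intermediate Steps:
$T{\left(l,a \right)} = \left(6 + \left(-5 + l\right) \left(-2 + a\right)\right)^{2}$ ($T{\left(l,a \right)} = \left(\left(-2 + a\right) \left(-5 + l\right) + 6\right)^{2} = \left(\left(-5 + l\right) \left(-2 + a\right) + 6\right)^{2} = \left(6 + \left(-5 + l\right) \left(-2 + a\right)\right)^{2}$)
$H{\left(g \right)} = \sqrt{g} \left(16 + g^{2} - 7 g\right)^{2}$ ($H{\left(g \right)} = \left(16 - 5 g - 2 g + g g\right)^{2} \sqrt{g} = \left(16 - 5 g - 2 g + g^{2}\right)^{2} \sqrt{g} = \left(16 + g^{2} - 7 g\right)^{2} \sqrt{g} = \sqrt{g} \left(16 + g^{2} - 7 g\right)^{2}$)
$o{\left(w,Y \right)} = 0$ ($o{\left(w,Y \right)} = 0 \cdot 6 \sqrt{-1} \left(16 + \left(-1\right)^{2} - -7\right)^{2} = 0 i \left(16 + 1 + 7\right)^{2} = 0 i 24^{2} = 0 i 576 = 0 \cdot 576 i = 0$)
$12 o{\left(-1,0 \right)} 1 = 12 \cdot 0 \cdot 1 = 0 \cdot 1 = 0$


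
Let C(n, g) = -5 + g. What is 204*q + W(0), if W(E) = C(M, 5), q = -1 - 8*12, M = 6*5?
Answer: -19788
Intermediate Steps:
M = 30
q = -97 (q = -1 - 96 = -97)
W(E) = 0 (W(E) = -5 + 5 = 0)
204*q + W(0) = 204*(-97) + 0 = -19788 + 0 = -19788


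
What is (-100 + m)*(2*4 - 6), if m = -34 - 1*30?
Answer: -328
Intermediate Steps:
m = -64 (m = -34 - 30 = -64)
(-100 + m)*(2*4 - 6) = (-100 - 64)*(2*4 - 6) = -164*(8 - 6) = -164*2 = -328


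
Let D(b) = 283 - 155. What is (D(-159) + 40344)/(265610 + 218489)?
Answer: 40472/484099 ≈ 0.083603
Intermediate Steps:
D(b) = 128
(D(-159) + 40344)/(265610 + 218489) = (128 + 40344)/(265610 + 218489) = 40472/484099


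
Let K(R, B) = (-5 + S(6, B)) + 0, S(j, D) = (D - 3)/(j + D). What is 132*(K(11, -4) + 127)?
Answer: 15642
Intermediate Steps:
S(j, D) = (-3 + D)/(D + j)
K(R, B) = -5 + (-3 + B)/(6 + B) (K(R, B) = (-5 + (-3 + B)/(B + 6)) + 0 = (-5 + (-3 + B)/(6 + B)) + 0 = -5 + (-3 + B)/(6 + B))
132*(K(11, -4) + 127) = 132*((-33 - 4*(-4))/(6 - 4) + 127) = 132*((-33 + 16)/2 + 127) = 132*((½)*(-17) + 127) = 132*(-17/2 + 127) = 132*(237/2) = 15642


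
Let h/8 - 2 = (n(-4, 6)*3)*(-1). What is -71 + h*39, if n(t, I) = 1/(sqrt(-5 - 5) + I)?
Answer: 9911/23 + 468*I*sqrt(10)/23 ≈ 430.91 + 64.345*I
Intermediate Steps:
n(t, I) = 1/(I + I*sqrt(10)) (n(t, I) = 1/(sqrt(-10) + I) = 1/(I*sqrt(10) + I) = 1/(I + I*sqrt(10)))
h = 16 - 24/(6 + I*sqrt(10)) (h = 16 + 8*((3/(6 + I*sqrt(10)))*(-1)) = 16 + 8*(-3/(6 + I*sqrt(10))) = 16 - 24/(6 + I*sqrt(10)) ≈ 12.87 + 1.6499*I)
-71 + h*39 = -71 + (296/23 + 12*I*sqrt(10)/23)*39 = -71 + (11544/23 + 468*I*sqrt(10)/23) = 9911/23 + 468*I*sqrt(10)/23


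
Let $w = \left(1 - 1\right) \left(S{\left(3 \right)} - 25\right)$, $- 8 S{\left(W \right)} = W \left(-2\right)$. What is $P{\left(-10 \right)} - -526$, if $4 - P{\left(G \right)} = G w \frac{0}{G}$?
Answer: $530$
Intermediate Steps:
$S{\left(W \right)} = \frac{W}{4}$ ($S{\left(W \right)} = - \frac{W \left(-2\right)}{8} = - \frac{\left(-2\right) W}{8} = \frac{W}{4}$)
$w = 0$ ($w = \left(1 - 1\right) \left(\frac{1}{4} \cdot 3 - 25\right) = 0 \left(\frac{3}{4} - 25\right) = 0 \left(- \frac{97}{4}\right) = 0$)
$P{\left(G \right)} = 4$ ($P{\left(G \right)} = 4 - G 0 \frac{0}{G} = 4 - 0 \cdot 0 = 4 - 0 = 4 + 0 = 4$)
$P{\left(-10 \right)} - -526 = 4 - -526 = 4 + 526 = 530$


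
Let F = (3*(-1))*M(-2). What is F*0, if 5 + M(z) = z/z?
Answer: 0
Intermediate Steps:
M(z) = -4 (M(z) = -5 + z/z = -5 + 1 = -4)
F = 12 (F = (3*(-1))*(-4) = -3*(-4) = 12)
F*0 = 12*0 = 0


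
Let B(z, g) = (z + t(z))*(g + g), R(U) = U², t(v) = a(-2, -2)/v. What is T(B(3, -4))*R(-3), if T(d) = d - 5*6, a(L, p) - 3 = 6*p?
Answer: -270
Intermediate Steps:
a(L, p) = 3 + 6*p
t(v) = -9/v (t(v) = (3 + 6*(-2))/v = (3 - 12)/v = -9/v)
B(z, g) = 2*g*(z - 9/z) (B(z, g) = (z - 9/z)*(g + g) = (z - 9/z)*(2*g) = 2*g*(z - 9/z))
T(d) = -30 + d (T(d) = d - 30 = -30 + d)
T(B(3, -4))*R(-3) = (-30 + 2*(-4)*(-9 + 3²)/3)*(-3)² = (-30 + 2*(-4)*(⅓)*(-9 + 9))*9 = (-30 + 2*(-4)*(⅓)*0)*9 = (-30 + 0)*9 = -30*9 = -270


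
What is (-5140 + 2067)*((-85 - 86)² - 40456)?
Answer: 34463695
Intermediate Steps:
(-5140 + 2067)*((-85 - 86)² - 40456) = -3073*((-171)² - 40456) = -3073*(29241 - 40456) = -3073*(-11215) = 34463695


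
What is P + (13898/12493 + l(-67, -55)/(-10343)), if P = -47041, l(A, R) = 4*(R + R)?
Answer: -6078258228125/129215099 ≈ -47040.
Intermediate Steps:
l(A, R) = 8*R (l(A, R) = 4*(2*R) = 8*R)
P + (13898/12493 + l(-67, -55)/(-10343)) = -47041 + (13898/12493 + (8*(-55))/(-10343)) = -47041 + (13898*(1/12493) - 440*(-1/10343)) = -47041 + (13898/12493 + 440/10343) = -47041 + 149243934/129215099 = -6078258228125/129215099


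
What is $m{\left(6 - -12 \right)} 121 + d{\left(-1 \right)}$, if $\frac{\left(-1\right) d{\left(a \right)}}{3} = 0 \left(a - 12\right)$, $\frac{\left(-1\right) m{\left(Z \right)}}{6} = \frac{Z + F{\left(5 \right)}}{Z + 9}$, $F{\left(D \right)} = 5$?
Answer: $- \frac{5566}{9} \approx -618.44$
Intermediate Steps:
$m{\left(Z \right)} = - \frac{6 \left(5 + Z\right)}{9 + Z}$ ($m{\left(Z \right)} = - 6 \frac{Z + 5}{Z + 9} = - 6 \frac{5 + Z}{9 + Z} = - \frac{6 \left(5 + Z\right)}{9 + Z}$)
$d{\left(a \right)} = 0$ ($d{\left(a \right)} = - 3 \cdot 0 \left(a - 12\right) = - 3 \cdot 0 \left(-12 + a\right) = \left(-3\right) 0 = 0$)
$m{\left(6 - -12 \right)} 121 + d{\left(-1 \right)} = \frac{6 \left(-5 - \left(6 - -12\right)\right)}{9 + \left(6 - -12\right)} 121 + 0 = \frac{6 \left(-5 - \left(6 + 12\right)\right)}{9 + \left(6 + 12\right)} 121 + 0 = \frac{6 \left(-5 - 18\right)}{9 + 18} \cdot 121 + 0 = \frac{6 \left(-5 - 18\right)}{27} \cdot 121 + 0 = 6 \cdot \frac{1}{27} \left(-23\right) 121 + 0 = \left(- \frac{46}{9}\right) 121 + 0 = - \frac{5566}{9} + 0 = - \frac{5566}{9}$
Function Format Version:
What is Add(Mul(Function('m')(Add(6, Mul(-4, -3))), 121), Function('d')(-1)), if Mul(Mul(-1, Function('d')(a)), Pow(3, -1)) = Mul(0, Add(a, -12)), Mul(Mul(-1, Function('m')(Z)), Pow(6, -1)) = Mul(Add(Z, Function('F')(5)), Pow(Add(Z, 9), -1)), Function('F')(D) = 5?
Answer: Rational(-5566, 9) ≈ -618.44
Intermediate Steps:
Function('m')(Z) = Mul(-6, Pow(Add(9, Z), -1), Add(5, Z)) (Function('m')(Z) = Mul(-6, Mul(Add(Z, 5), Pow(Add(Z, 9), -1))) = Mul(-6, Mul(Add(5, Z), Pow(Add(9, Z), -1))) = Mul(-6, Mul(Pow(Add(9, Z), -1), Add(5, Z))) = Mul(-6, Pow(Add(9, Z), -1), Add(5, Z)))
Function('d')(a) = 0 (Function('d')(a) = Mul(-3, Mul(0, Add(a, -12))) = Mul(-3, Mul(0, Add(-12, a))) = Mul(-3, 0) = 0)
Add(Mul(Function('m')(Add(6, Mul(-4, -3))), 121), Function('d')(-1)) = Add(Mul(Mul(6, Pow(Add(9, Add(6, Mul(-4, -3))), -1), Add(-5, Mul(-1, Add(6, Mul(-4, -3))))), 121), 0) = Add(Mul(Mul(6, Pow(Add(9, Add(6, 12)), -1), Add(-5, Mul(-1, Add(6, 12)))), 121), 0) = Add(Mul(Mul(6, Pow(Add(9, 18), -1), Add(-5, Mul(-1, 18))), 121), 0) = Add(Mul(Mul(6, Pow(27, -1), Add(-5, -18)), 121), 0) = Add(Mul(Mul(6, Rational(1, 27), -23), 121), 0) = Add(Mul(Rational(-46, 9), 121), 0) = Add(Rational(-5566, 9), 0) = Rational(-5566, 9)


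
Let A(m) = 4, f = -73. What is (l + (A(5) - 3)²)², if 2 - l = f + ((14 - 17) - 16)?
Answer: 9025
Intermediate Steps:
l = 94 (l = 2 - (-73 + ((14 - 17) - 16)) = 2 - (-73 + (-3 - 16)) = 2 - (-73 - 19) = 2 - 1*(-92) = 2 + 92 = 94)
(l + (A(5) - 3)²)² = (94 + (4 - 3)²)² = (94 + 1²)² = (94 + 1)² = 95² = 9025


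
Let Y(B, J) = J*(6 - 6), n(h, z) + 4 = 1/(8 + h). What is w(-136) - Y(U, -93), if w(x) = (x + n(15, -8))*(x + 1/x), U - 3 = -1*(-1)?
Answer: 59541843/3128 ≈ 19035.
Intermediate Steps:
U = 4 (U = 3 - 1*(-1) = 3 + 1 = 4)
n(h, z) = -4 + 1/(8 + h)
Y(B, J) = 0 (Y(B, J) = J*0 = 0)
w(x) = (-91/23 + x)*(x + 1/x) (w(x) = (x + (-31 - 4*15)/(8 + 15))*(x + 1/x) = (x + (-31 - 60)/23)*(x + 1/x) = (x + (1/23)*(-91))*(x + 1/x) = (x - 91/23)*(x + 1/x) = (-91/23 + x)*(x + 1/x))
w(-136) - Y(U, -93) = (1 + (-136)**2 - 91/23*(-136) - 91/23/(-136)) - 1*0 = (1 + 18496 + 12376/23 - 91/23*(-1/136)) + 0 = (1 + 18496 + 12376/23 + 91/3128) + 0 = 59541843/3128 + 0 = 59541843/3128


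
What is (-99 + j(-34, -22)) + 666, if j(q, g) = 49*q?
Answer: -1099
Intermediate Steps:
(-99 + j(-34, -22)) + 666 = (-99 + 49*(-34)) + 666 = (-99 - 1666) + 666 = -1765 + 666 = -1099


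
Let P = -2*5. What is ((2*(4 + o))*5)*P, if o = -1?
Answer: -300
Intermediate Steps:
P = -10
((2*(4 + o))*5)*P = ((2*(4 - 1))*5)*(-10) = ((2*3)*5)*(-10) = (6*5)*(-10) = 30*(-10) = -300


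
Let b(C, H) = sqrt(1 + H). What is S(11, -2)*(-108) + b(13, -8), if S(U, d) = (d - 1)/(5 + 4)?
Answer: 36 + I*sqrt(7) ≈ 36.0 + 2.6458*I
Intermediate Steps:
S(U, d) = -1/9 + d/9 (S(U, d) = (-1 + d)/9 = (-1 + d)*(1/9) = -1/9 + d/9)
S(11, -2)*(-108) + b(13, -8) = (-1/9 + (1/9)*(-2))*(-108) + sqrt(1 - 8) = (-1/9 - 2/9)*(-108) + sqrt(-7) = -1/3*(-108) + I*sqrt(7) = 36 + I*sqrt(7)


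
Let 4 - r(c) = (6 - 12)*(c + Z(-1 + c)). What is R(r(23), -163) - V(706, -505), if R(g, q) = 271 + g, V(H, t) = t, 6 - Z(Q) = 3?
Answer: 936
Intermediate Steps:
Z(Q) = 3 (Z(Q) = 6 - 1*3 = 6 - 3 = 3)
r(c) = 22 + 6*c (r(c) = 4 - (6 - 12)*(c + 3) = 4 - (-6)*(3 + c) = 4 - (-18 - 6*c) = 4 + (18 + 6*c) = 22 + 6*c)
R(r(23), -163) - V(706, -505) = (271 + (22 + 6*23)) - 1*(-505) = (271 + (22 + 138)) + 505 = (271 + 160) + 505 = 431 + 505 = 936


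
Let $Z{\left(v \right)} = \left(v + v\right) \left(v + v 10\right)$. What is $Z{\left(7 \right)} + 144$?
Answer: $1222$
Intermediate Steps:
$Z{\left(v \right)} = 22 v^{2}$ ($Z{\left(v \right)} = 2 v \left(v + 10 v\right) = 2 v 11 v = 22 v^{2}$)
$Z{\left(7 \right)} + 144 = 22 \cdot 7^{2} + 144 = 22 \cdot 49 + 144 = 1078 + 144 = 1222$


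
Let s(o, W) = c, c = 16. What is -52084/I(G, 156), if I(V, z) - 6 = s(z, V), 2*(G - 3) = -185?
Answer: -26042/11 ≈ -2367.5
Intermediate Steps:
G = -179/2 (G = 3 + (1/2)*(-185) = 3 - 185/2 = -179/2 ≈ -89.500)
s(o, W) = 16
I(V, z) = 22 (I(V, z) = 6 + 16 = 22)
-52084/I(G, 156) = -52084/22 = -52084*1/22 = -26042/11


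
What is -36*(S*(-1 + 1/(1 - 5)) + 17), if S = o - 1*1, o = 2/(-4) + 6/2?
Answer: -1089/2 ≈ -544.50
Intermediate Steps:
o = 5/2 (o = 2*(-1/4) + 6*(1/2) = -1/2 + 3 = 5/2 ≈ 2.5000)
S = 3/2 (S = 5/2 - 1*1 = 5/2 - 1 = 3/2 ≈ 1.5000)
-36*(S*(-1 + 1/(1 - 5)) + 17) = -36*(3*(-1 + 1/(1 - 5))/2 + 17) = -36*(3*(-1 + 1/(-4))/2 + 17) = -36*(3*(-1 - 1/4)/2 + 17) = -36*((3/2)*(-5/4) + 17) = -36*(-15/8 + 17) = -36*121/8 = -1089/2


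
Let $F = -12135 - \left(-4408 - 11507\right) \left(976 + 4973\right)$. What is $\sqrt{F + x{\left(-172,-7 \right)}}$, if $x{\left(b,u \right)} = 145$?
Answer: $\sqrt{94666345} \approx 9729.7$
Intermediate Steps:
$F = 94666200$ ($F = -12135 - \left(-15915\right) 5949 = -12135 - -94678335 = -12135 + 94678335 = 94666200$)
$\sqrt{F + x{\left(-172,-7 \right)}} = \sqrt{94666200 + 145} = \sqrt{94666345}$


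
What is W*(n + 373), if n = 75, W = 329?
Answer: 147392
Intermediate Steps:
W*(n + 373) = 329*(75 + 373) = 329*448 = 147392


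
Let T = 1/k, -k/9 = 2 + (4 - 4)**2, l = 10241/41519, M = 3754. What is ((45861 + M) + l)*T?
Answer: -1029987713/373671 ≈ -2756.4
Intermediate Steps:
l = 10241/41519 (l = 10241*(1/41519) = 10241/41519 ≈ 0.24666)
k = -18 (k = -9*(2 + (4 - 4)**2) = -9*(2 + 0**2) = -9*(2 + 0) = -9*2 = -18)
T = -1/18 (T = 1/(-18) = -1/18 ≈ -0.055556)
((45861 + M) + l)*T = ((45861 + 3754) + 10241/41519)*(-1/18) = (49615 + 10241/41519)*(-1/18) = (2059975426/41519)*(-1/18) = -1029987713/373671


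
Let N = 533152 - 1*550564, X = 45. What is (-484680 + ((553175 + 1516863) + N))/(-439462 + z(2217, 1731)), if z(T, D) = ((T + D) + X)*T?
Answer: 1567946/8413019 ≈ 0.18637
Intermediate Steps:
N = -17412 (N = 533152 - 550564 = -17412)
z(T, D) = T*(45 + D + T) (z(T, D) = ((T + D) + 45)*T = ((D + T) + 45)*T = (45 + D + T)*T = T*(45 + D + T))
(-484680 + ((553175 + 1516863) + N))/(-439462 + z(2217, 1731)) = (-484680 + ((553175 + 1516863) - 17412))/(-439462 + 2217*(45 + 1731 + 2217)) = (-484680 + (2070038 - 17412))/(-439462 + 2217*3993) = (-484680 + 2052626)/(-439462 + 8852481) = 1567946/8413019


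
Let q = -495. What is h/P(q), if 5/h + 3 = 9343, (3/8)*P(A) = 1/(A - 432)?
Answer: -2781/14944 ≈ -0.18609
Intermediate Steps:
P(A) = 8/(3*(-432 + A)) (P(A) = 8/(3*(A - 432)) = 8/(3*(-432 + A)))
h = 1/1868 (h = 5/(-3 + 9343) = 5/9340 = 5*(1/9340) = 1/1868 ≈ 0.00053533)
h/P(q) = 1/(1868*((8/(3*(-432 - 495))))) = 1/(1868*(((8/3)/(-927)))) = 1/(1868*(((8/3)*(-1/927)))) = 1/(1868*(-8/2781)) = (1/1868)*(-2781/8) = -2781/14944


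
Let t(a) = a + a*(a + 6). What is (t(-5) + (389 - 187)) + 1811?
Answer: 2003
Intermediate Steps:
t(a) = a + a*(6 + a)
(t(-5) + (389 - 187)) + 1811 = (-5*(7 - 5) + (389 - 187)) + 1811 = (-5*2 + 202) + 1811 = (-10 + 202) + 1811 = 192 + 1811 = 2003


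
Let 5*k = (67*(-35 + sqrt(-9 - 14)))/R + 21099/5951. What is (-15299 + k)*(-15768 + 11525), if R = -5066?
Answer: 18085944495243/278630 + 284281*I*sqrt(23)/25330 ≈ 6.491e+7 + 53.824*I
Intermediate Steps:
k = 223369/278630 - 67*I*sqrt(23)/25330 (k = ((67*(-35 + sqrt(-9 - 14)))/(-5066) + 21099/5951)/5 = ((67*(-35 + sqrt(-23)))*(-1/5066) + 21099*(1/5951))/5 = ((67*(-35 + I*sqrt(23)))*(-1/5066) + 39/11)/5 = ((-2345 + 67*I*sqrt(23))*(-1/5066) + 39/11)/5 = ((2345/5066 - 67*I*sqrt(23)/5066) + 39/11)/5 = (223369/55726 - 67*I*sqrt(23)/5066)/5 = 223369/278630 - 67*I*sqrt(23)/25330 ≈ 0.80167 - 0.012685*I)
(-15299 + k)*(-15768 + 11525) = (-15299 + (223369/278630 - 67*I*sqrt(23)/25330))*(-15768 + 11525) = (-4262537001/278630 - 67*I*sqrt(23)/25330)*(-4243) = 18085944495243/278630 + 284281*I*sqrt(23)/25330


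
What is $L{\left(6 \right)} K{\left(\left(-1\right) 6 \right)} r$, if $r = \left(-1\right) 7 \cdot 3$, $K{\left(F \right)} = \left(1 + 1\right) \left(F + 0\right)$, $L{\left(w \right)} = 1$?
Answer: $252$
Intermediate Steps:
$K{\left(F \right)} = 2 F$
$r = -21$ ($r = \left(-7\right) 3 = -21$)
$L{\left(6 \right)} K{\left(\left(-1\right) 6 \right)} r = 1 \cdot 2 \left(\left(-1\right) 6\right) \left(-21\right) = 1 \cdot 2 \left(-6\right) \left(-21\right) = 1 \left(-12\right) \left(-21\right) = \left(-12\right) \left(-21\right) = 252$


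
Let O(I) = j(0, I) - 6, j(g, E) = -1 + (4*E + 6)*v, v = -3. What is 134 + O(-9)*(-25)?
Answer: -1941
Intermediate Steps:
j(g, E) = -19 - 12*E (j(g, E) = -1 + (4*E + 6)*(-3) = -1 + (6 + 4*E)*(-3) = -1 + (-18 - 12*E) = -19 - 12*E)
O(I) = -25 - 12*I (O(I) = (-19 - 12*I) - 6 = -25 - 12*I)
134 + O(-9)*(-25) = 134 + (-25 - 12*(-9))*(-25) = 134 + (-25 + 108)*(-25) = 134 + 83*(-25) = 134 - 2075 = -1941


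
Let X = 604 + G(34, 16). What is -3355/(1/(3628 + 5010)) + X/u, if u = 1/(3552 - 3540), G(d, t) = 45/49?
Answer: -1419688318/49 ≈ -2.8973e+7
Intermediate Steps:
G(d, t) = 45/49 (G(d, t) = 45*(1/49) = 45/49)
u = 1/12 ≈ 0.083333
X = 29641/49 (X = 604 + 45/49 = 29641/49 ≈ 604.92)
-3355/(1/(3628 + 5010)) + X/u = -3355/(1/(3628 + 5010)) + 29641/(49*(1/12)) = -3355/(1/8638) + (29641/49)*12 = -3355/1/8638 + 355692/49 = -3355*8638 + 355692/49 = -28980490 + 355692/49 = -1419688318/49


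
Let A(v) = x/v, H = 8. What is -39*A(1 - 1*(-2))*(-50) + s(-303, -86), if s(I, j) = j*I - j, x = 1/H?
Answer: 104901/4 ≈ 26225.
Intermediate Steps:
x = ⅛ (x = 1/8 = 1*(⅛) = ⅛ ≈ 0.12500)
s(I, j) = -j + I*j (s(I, j) = I*j - j = -j + I*j)
A(v) = 1/(8*v)
-39*A(1 - 1*(-2))*(-50) + s(-303, -86) = -39/(8*(1 - 1*(-2)))*(-50) - 86*(-1 - 303) = -39/(8*(1 + 2))*(-50) - 86*(-304) = -39/(8*3)*(-50) + 26144 = -39*1/24*(-50) + 26144 = -13/8*(-50) + 26144 = 325/4 + 26144 = 104901/4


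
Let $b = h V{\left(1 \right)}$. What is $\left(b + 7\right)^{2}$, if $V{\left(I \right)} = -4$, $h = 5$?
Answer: $169$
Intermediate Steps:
$b = -20$ ($b = 5 \left(-4\right) = -20$)
$\left(b + 7\right)^{2} = \left(-20 + 7\right)^{2} = \left(-13\right)^{2} = 169$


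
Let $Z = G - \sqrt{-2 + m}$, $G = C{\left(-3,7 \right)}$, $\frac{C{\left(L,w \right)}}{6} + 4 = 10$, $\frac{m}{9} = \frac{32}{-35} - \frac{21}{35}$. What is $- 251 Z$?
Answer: $-9036 + \frac{251 i \sqrt{19145}}{35} \approx -9036.0 + 992.28 i$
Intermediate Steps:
$m = - \frac{477}{35}$ ($m = 9 \left(\frac{32}{-35} - \frac{21}{35}\right) = 9 \left(32 \left(- \frac{1}{35}\right) - \frac{3}{5}\right) = 9 \left(- \frac{32}{35} - \frac{3}{5}\right) = 9 \left(- \frac{53}{35}\right) = - \frac{477}{35} \approx -13.629$)
$C{\left(L,w \right)} = 36$ ($C{\left(L,w \right)} = -24 + 6 \cdot 10 = -24 + 60 = 36$)
$G = 36$
$Z = 36 - \frac{i \sqrt{19145}}{35}$ ($Z = 36 - \sqrt{-2 - \frac{477}{35}} = 36 - \sqrt{- \frac{547}{35}} = 36 - \frac{i \sqrt{19145}}{35} \approx 36.0 - 3.9533 i$)
$- 251 Z = - 251 \left(36 - \frac{i \sqrt{19145}}{35}\right) = -9036 + \frac{251 i \sqrt{19145}}{35}$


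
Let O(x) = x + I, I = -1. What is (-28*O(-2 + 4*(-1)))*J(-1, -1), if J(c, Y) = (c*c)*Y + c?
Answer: -392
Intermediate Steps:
J(c, Y) = c + Y*c**2 (J(c, Y) = c**2*Y + c = Y*c**2 + c = c + Y*c**2)
O(x) = -1 + x (O(x) = x - 1 = -1 + x)
(-28*O(-2 + 4*(-1)))*J(-1, -1) = (-28*(-1 + (-2 + 4*(-1))))*(-(1 - 1*(-1))) = (-28*(-1 + (-2 - 4)))*(-(1 + 1)) = (-28*(-1 - 6))*(-1*2) = -28*(-7)*(-2) = 196*(-2) = -392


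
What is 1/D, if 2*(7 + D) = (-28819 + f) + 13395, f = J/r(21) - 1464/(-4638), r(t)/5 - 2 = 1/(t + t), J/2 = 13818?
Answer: -328525/2087217437 ≈ -0.00015740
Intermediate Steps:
J = 27636 (J = 2*13818 = 27636)
r(t) = 10 + 5/(2*t) (r(t) = 10 + 5/(t + t) = 10 + 5/((2*t)) = 10 + 5*(1/(2*t)) = 10 + 5/(2*t))
f = 897334076/328525 (f = 27636/(10 + (5/2)/21) - 1464/(-4638) = 27636/(10 + (5/2)*(1/21)) - 1464*(-1/4638) = 27636/(10 + 5/42) + 244/773 = 27636/(425/42) + 244/773 = 27636*(42/425) + 244/773 = 1160712/425 + 244/773 = 897334076/328525 ≈ 2731.4)
D = -2087217437/328525 (D = -7 + ((-28819 + 897334076/328525) + 13395)/2 = -7 + (-8570427899/328525 + 13395)/2 = -7 + (½)*(-4169835524/328525) = -7 - 2084917762/328525 = -2087217437/328525 ≈ -6353.3)
1/D = 1/(-2087217437/328525) = -328525/2087217437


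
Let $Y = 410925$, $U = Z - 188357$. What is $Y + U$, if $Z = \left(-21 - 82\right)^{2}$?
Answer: $233177$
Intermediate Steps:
$Z = 10609$ ($Z = \left(-103\right)^{2} = 10609$)
$U = -177748$ ($U = 10609 - 188357 = -177748$)
$Y + U = 410925 - 177748 = 233177$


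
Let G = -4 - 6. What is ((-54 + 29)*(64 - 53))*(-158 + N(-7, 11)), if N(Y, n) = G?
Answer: 46200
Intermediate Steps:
G = -10
N(Y, n) = -10
((-54 + 29)*(64 - 53))*(-158 + N(-7, 11)) = ((-54 + 29)*(64 - 53))*(-158 - 10) = -25*11*(-168) = -275*(-168) = 46200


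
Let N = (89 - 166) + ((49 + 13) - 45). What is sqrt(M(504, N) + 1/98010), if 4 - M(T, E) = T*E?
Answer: sqrt(29642144410)/990 ≈ 173.91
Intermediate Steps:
N = -60 (N = -77 + (62 - 45) = -77 + 17 = -60)
M(T, E) = 4 - E*T (M(T, E) = 4 - T*E = 4 - E*T)
sqrt(M(504, N) + 1/98010) = sqrt((4 - 1*(-60)*504) + 1/98010) = sqrt((4 + 30240) + 1/98010) = sqrt(30244 + 1/98010) = sqrt(2964214441/98010) = sqrt(29642144410)/990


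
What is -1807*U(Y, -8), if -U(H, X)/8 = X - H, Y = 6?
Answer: -202384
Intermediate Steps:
U(H, X) = -8*X + 8*H (U(H, X) = -8*(X - H) = -8*X + 8*H)
-1807*U(Y, -8) = -1807*(-8*(-8) + 8*6) = -1807*(64 + 48) = -1807*112 = -202384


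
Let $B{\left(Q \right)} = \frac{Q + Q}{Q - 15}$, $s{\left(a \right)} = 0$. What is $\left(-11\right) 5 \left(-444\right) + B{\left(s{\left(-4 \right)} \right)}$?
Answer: $24420$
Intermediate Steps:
$B{\left(Q \right)} = \frac{2 Q}{-15 + Q}$
$\left(-11\right) 5 \left(-444\right) + B{\left(s{\left(-4 \right)} \right)} = \left(-11\right) 5 \left(-444\right) + 2 \cdot 0 \frac{1}{-15 + 0} = \left(-55\right) \left(-444\right) + 2 \cdot 0 \frac{1}{-15} = 24420 + 2 \cdot 0 \left(- \frac{1}{15}\right) = 24420 + 0 = 24420$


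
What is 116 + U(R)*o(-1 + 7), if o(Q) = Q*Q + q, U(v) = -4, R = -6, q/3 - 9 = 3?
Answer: -172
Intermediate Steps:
q = 36 (q = 27 + 3*3 = 27 + 9 = 36)
o(Q) = 36 + Q² (o(Q) = Q*Q + 36 = Q² + 36 = 36 + Q²)
116 + U(R)*o(-1 + 7) = 116 - 4*(36 + (-1 + 7)²) = 116 - 4*(36 + 6²) = 116 - 4*(36 + 36) = 116 - 4*72 = 116 - 288 = -172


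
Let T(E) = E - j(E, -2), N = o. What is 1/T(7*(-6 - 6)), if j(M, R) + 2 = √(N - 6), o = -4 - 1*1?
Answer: I/(√11 - 82*I) ≈ -0.012175 + 0.00049245*I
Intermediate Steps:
o = -5 (o = -4 - 1 = -5)
N = -5
j(M, R) = -2 + I*√11 (j(M, R) = -2 + √(-5 - 6) = -2 + √(-11) = -2 + I*√11)
T(E) = 2 + E - I*√11 (T(E) = E - (-2 + I*√11) = E + (2 - I*√11) = 2 + E - I*√11)
1/T(7*(-6 - 6)) = 1/(2 + 7*(-6 - 6) - I*√11) = 1/(2 + 7*(-12) - I*√11) = 1/(2 - 84 - I*√11) = 1/(-82 - I*√11)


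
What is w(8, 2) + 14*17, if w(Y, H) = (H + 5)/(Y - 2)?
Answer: 1435/6 ≈ 239.17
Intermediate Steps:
w(Y, H) = (5 + H)/(-2 + Y)
w(8, 2) + 14*17 = (5 + 2)/(-2 + 8) + 14*17 = 7/6 + 238 = 1435/6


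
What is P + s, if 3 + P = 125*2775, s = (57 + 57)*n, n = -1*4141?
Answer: -125202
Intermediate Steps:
n = -4141
s = -472074 (s = (57 + 57)*(-4141) = 114*(-4141) = -472074)
P = 346872 (P = -3 + 125*2775 = -3 + 346875 = 346872)
P + s = 346872 - 472074 = -125202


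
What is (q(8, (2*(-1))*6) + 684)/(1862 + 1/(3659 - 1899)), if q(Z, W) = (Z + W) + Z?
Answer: 1210880/3277121 ≈ 0.36949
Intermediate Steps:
q(Z, W) = W + 2*Z (q(Z, W) = (W + Z) + Z = W + 2*Z)
(q(8, (2*(-1))*6) + 684)/(1862 + 1/(3659 - 1899)) = (((2*(-1))*6 + 2*8) + 684)/(1862 + 1/(3659 - 1899)) = ((-2*6 + 16) + 684)/(1862 + 1/1760) = ((-12 + 16) + 684)/(1862 + 1/1760) = (4 + 684)/(3277121/1760) = 688*(1760/3277121) = 1210880/3277121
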